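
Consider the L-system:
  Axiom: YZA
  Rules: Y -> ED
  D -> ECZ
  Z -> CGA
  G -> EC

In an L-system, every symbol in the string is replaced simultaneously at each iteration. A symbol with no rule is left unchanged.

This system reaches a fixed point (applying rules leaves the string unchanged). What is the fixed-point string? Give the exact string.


Step 0: YZA
Step 1: EDCGAA
Step 2: EECZCECAA
Step 3: EECCGACECAA
Step 4: EECCECACECAA
Step 5: EECCECACECAA  (unchanged — fixed point at step 4)

Answer: EECCECACECAA


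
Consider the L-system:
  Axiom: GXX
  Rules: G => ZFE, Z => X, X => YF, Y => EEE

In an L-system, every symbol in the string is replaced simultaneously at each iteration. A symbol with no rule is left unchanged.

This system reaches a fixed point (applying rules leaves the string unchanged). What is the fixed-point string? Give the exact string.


Step 0: GXX
Step 1: ZFEYFYF
Step 2: XFEEEEFEEEF
Step 3: YFFEEEEFEEEF
Step 4: EEEFFEEEEFEEEF
Step 5: EEEFFEEEEFEEEF  (unchanged — fixed point at step 4)

Answer: EEEFFEEEEFEEEF


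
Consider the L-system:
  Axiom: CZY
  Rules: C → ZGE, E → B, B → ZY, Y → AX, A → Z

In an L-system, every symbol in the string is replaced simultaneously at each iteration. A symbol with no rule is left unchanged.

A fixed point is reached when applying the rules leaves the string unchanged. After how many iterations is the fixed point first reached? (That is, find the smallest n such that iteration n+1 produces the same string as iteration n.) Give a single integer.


Step 0: CZY
Step 1: ZGEZAX
Step 2: ZGBZZX
Step 3: ZGZYZZX
Step 4: ZGZAXZZX
Step 5: ZGZZXZZX
Step 6: ZGZZXZZX  (unchanged — fixed point at step 5)

Answer: 5


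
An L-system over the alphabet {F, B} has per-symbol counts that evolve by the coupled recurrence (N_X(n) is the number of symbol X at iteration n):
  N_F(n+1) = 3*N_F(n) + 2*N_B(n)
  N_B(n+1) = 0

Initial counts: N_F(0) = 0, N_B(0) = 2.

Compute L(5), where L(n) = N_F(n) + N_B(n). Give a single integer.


Step 0: N_F=0, N_B=2, L=2
Step 1: N_F=4, N_B=0, L=4
Step 2: N_F=12, N_B=0, L=12
Step 3: N_F=36, N_B=0, L=36
Step 4: N_F=108, N_B=0, L=108
Step 5: N_F=324, N_B=0, L=324

Answer: 324


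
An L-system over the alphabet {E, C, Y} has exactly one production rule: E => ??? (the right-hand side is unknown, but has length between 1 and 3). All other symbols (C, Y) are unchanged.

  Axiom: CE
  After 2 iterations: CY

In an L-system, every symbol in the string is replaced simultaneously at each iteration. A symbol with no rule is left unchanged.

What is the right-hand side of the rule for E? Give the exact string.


Trying E => Y:
  Step 0: CE
  Step 1: CY
  Step 2: CY
Matches the given result.

Answer: Y


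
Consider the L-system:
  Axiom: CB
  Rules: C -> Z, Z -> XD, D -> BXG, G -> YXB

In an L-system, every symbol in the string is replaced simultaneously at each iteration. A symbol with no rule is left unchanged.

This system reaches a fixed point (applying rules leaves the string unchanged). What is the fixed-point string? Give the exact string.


Step 0: CB
Step 1: ZB
Step 2: XDB
Step 3: XBXGB
Step 4: XBXYXBB
Step 5: XBXYXBB  (unchanged — fixed point at step 4)

Answer: XBXYXBB


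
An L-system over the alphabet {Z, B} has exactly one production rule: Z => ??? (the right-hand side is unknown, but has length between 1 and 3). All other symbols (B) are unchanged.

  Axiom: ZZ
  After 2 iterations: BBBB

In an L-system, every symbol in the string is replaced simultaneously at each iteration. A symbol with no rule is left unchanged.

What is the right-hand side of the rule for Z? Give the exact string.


Answer: BB

Derivation:
Trying Z => BB:
  Step 0: ZZ
  Step 1: BBBB
  Step 2: BBBB
Matches the given result.


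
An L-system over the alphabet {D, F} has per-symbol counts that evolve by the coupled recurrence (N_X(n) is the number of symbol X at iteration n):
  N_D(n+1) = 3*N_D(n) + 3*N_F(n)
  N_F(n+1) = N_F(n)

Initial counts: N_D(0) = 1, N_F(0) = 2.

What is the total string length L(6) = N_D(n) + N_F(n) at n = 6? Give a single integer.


Answer: 2915

Derivation:
Step 0: N_D=1, N_F=2, L=3
Step 1: N_D=9, N_F=2, L=11
Step 2: N_D=33, N_F=2, L=35
Step 3: N_D=105, N_F=2, L=107
Step 4: N_D=321, N_F=2, L=323
Step 5: N_D=969, N_F=2, L=971
Step 6: N_D=2913, N_F=2, L=2915


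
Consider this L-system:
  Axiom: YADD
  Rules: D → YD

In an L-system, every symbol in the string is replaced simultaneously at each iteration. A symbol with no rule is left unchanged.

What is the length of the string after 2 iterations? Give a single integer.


Answer: 8

Derivation:
Step 0: length = 4
Step 1: length = 6
Step 2: length = 8


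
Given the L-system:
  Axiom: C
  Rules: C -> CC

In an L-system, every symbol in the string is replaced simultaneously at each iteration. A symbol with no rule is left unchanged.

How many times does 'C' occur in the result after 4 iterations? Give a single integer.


Answer: 16

Derivation:
Step 0: C  (1 'C')
Step 1: CC  (2 'C')
Step 2: CCCC  (4 'C')
Step 3: CCCCCCCC  (8 'C')
Step 4: CCCCCCCCCCCCCCCC  (16 'C')


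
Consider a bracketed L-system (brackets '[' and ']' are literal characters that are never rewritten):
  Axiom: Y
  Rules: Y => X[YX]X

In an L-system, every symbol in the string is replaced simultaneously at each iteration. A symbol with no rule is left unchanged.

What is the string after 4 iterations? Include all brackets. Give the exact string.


Step 0: Y
Step 1: X[YX]X
Step 2: X[X[YX]XX]X
Step 3: X[X[X[YX]XX]XX]X
Step 4: X[X[X[X[YX]XX]XX]XX]X

Answer: X[X[X[X[YX]XX]XX]XX]X


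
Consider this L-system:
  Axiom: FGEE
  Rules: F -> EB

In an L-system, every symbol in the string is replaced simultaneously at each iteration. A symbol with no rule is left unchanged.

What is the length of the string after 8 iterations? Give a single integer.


Step 0: length = 4
Step 1: length = 5
Step 2: length = 5
Step 3: length = 5
Step 4: length = 5
Step 5: length = 5
Step 6: length = 5
Step 7: length = 5
Step 8: length = 5

Answer: 5


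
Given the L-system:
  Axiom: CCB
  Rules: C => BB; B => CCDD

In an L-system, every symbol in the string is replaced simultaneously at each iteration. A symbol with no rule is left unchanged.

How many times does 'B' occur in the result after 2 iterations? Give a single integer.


Step 0: CCB  (1 'B')
Step 1: BBBBCCDD  (4 'B')
Step 2: CCDDCCDDCCDDCCDDBBBBDD  (4 'B')

Answer: 4


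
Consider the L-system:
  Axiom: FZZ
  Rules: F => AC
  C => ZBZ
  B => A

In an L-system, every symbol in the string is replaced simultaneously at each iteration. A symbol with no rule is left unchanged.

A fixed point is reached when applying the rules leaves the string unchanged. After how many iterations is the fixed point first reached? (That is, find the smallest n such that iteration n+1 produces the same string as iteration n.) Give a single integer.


Step 0: FZZ
Step 1: ACZZ
Step 2: AZBZZZ
Step 3: AZAZZZ
Step 4: AZAZZZ  (unchanged — fixed point at step 3)

Answer: 3


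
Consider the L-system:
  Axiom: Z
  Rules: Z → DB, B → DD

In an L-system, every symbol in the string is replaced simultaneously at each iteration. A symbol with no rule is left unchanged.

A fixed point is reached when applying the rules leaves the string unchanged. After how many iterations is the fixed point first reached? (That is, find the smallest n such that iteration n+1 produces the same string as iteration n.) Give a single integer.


Step 0: Z
Step 1: DB
Step 2: DDD
Step 3: DDD  (unchanged — fixed point at step 2)

Answer: 2


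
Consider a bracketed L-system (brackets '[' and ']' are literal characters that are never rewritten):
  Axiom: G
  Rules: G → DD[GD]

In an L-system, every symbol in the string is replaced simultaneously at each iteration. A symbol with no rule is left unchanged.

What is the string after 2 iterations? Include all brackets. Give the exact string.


Step 0: G
Step 1: DD[GD]
Step 2: DD[DD[GD]D]

Answer: DD[DD[GD]D]


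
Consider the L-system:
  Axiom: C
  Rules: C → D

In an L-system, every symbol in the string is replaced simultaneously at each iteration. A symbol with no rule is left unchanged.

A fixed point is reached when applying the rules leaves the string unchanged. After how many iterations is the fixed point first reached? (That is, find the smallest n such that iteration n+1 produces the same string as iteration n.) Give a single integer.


Answer: 1

Derivation:
Step 0: C
Step 1: D
Step 2: D  (unchanged — fixed point at step 1)


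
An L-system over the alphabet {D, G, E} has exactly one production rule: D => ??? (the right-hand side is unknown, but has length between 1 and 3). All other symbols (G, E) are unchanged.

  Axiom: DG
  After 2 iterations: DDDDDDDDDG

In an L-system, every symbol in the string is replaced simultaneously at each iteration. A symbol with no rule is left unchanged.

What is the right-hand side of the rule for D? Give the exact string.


Answer: DDD

Derivation:
Trying D => DDD:
  Step 0: DG
  Step 1: DDDG
  Step 2: DDDDDDDDDG
Matches the given result.


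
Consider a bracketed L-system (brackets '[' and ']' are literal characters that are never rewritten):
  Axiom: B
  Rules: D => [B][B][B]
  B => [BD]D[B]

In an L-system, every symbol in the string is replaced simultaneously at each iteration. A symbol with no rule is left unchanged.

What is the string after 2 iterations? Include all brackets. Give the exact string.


Answer: [[BD]D[B][B][B][B]][B][B][B][[BD]D[B]]

Derivation:
Step 0: B
Step 1: [BD]D[B]
Step 2: [[BD]D[B][B][B][B]][B][B][B][[BD]D[B]]


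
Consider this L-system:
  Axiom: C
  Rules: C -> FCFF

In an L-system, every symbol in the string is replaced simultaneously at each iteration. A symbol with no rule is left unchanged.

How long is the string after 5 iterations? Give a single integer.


Answer: 16

Derivation:
Step 0: length = 1
Step 1: length = 4
Step 2: length = 7
Step 3: length = 10
Step 4: length = 13
Step 5: length = 16


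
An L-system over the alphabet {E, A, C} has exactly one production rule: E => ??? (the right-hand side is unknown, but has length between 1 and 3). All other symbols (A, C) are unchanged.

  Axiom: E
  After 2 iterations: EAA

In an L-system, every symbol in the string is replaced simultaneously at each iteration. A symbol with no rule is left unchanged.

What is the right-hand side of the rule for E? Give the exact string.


Answer: EA

Derivation:
Trying E => EA:
  Step 0: E
  Step 1: EA
  Step 2: EAA
Matches the given result.


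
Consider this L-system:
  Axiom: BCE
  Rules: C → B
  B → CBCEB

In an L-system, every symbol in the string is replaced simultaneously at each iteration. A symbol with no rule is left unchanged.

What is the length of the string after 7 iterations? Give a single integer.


Answer: 2827

Derivation:
Step 0: length = 3
Step 1: length = 7
Step 2: length = 19
Step 3: length = 51
Step 4: length = 139
Step 5: length = 379
Step 6: length = 1035
Step 7: length = 2827


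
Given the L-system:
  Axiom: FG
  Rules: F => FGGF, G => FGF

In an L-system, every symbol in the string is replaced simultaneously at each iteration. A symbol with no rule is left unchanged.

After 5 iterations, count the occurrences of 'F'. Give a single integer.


Step 0: length=2, 'F' count=1
Step 1: length=7, 'F' count=4
Step 2: length=25, 'F' count=14
Step 3: length=89, 'F' count=50
Step 4: length=317, 'F' count=178
Step 5: length=1129, 'F' count=634
Final string: FGGFFGFFGFFGGFFGGFFGFFGGFFGGFFGFFGGFFGGFFGFFGFFGGFFGGFFGFFGFFGGFFGGFFGFFGGFFGGFFGFFGFFGGFFGGFFGFFGFFGGFFGGFFGFFGGFFGGFFGFFGFFGGFFGGFFGFFGFFGGFFGGFFGFFGGFFGGFFGFFGGFFGGFFGFFGFFGGFFGGFFGFFGFFGGFFGGFFGFFGGFFGGFFGFFGGFFGGFFGFFGFFGGFFGGFFGFFGFFGGFFGGFFGFFGGFFGGFFGFFGFFGGFFGGFFGFFGFFGGFFGGFFGFFGGFFGGFFGFFGGFFGGFFGFFGFFGGFFGGFFGFFGFFGGFFGGFFGFFGGFFGGFFGFFGGFFGGFFGFFGFFGGFFGGFFGFFGFFGGFFGGFFGFFGGFFGGFFGFFGFFGGFFGGFFGFFGFFGGFFGGFFGFFGGFFGGFFGFFGGFFGGFFGFFGFFGGFFGGFFGFFGFFGGFFGGFFGFFGGFFGGFFGFFGGFFGGFFGFFGFFGGFFGGFFGFFGFFGGFFGGFFGFFGGFFGGFFGFFGFFGGFFGGFFGFFGFFGGFFGGFFGFFGGFFGGFFGFFGFFGGFFGGFFGFFGFFGGFFGGFFGFFGGFFGGFFGFFGGFFGGFFGFFGFFGGFFGGFFGFFGFFGGFFGGFFGFFGGFFGGFFGFFGGFFGGFFGFFGFFGGFFGGFFGFFGFFGGFFGGFFGFFGGFFGGFFGFFGFFGGFFGGFFGFFGFFGGFFGGFFGFFGGFFGGFFGFFGFFGGFFGGFFGFFGFFGGFFGGFFGFFGGFFGGFFGFFGGFFGGFFGFFGFFGGFFGGFFGFFGFFGGFFGGFFGFFGGFFGGFFGFFGGFFGGFFGFFGFFGGFFGGFFGFFGFFGGFFGGFFGFFGGFFGGFFGFFGFFGGFFGGFFGFFGFFGGFFGGFFGFFGGFFGGFFGFFGGFFGGFFGFFGFFGGFFGGFFGFFGFFGGFFGGFFGFFGGFFGGFFGFFGGFFGGFFGFFGFFGGFFGGFFGFFGFFGGFFGGFFGFFGGFFGGFFGFFGFFGGFFGGFFGFFGFFGGFFGGFFGFFGGFFGGFFGFFGFFGGFFGGFFGFFGFFGGFFGGFFGFFGGFFGGFFGFFGGFFGGFFGFFGFFGGF

Answer: 634


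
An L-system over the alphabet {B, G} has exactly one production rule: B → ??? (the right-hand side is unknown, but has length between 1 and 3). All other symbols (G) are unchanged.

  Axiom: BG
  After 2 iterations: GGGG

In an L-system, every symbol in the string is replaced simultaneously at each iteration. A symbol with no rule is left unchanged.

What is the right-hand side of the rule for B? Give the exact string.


Answer: GGG

Derivation:
Trying B → GGG:
  Step 0: BG
  Step 1: GGGG
  Step 2: GGGG
Matches the given result.


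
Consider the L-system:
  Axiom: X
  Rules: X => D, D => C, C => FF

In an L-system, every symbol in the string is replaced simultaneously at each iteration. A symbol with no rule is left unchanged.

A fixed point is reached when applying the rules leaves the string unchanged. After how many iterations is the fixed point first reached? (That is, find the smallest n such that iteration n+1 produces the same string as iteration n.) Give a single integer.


Answer: 3

Derivation:
Step 0: X
Step 1: D
Step 2: C
Step 3: FF
Step 4: FF  (unchanged — fixed point at step 3)


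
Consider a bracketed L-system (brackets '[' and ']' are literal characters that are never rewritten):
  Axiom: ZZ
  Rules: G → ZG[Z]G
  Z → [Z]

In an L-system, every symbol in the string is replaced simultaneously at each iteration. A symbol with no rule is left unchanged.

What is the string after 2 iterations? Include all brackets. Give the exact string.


Answer: [[Z]][[Z]]

Derivation:
Step 0: ZZ
Step 1: [Z][Z]
Step 2: [[Z]][[Z]]


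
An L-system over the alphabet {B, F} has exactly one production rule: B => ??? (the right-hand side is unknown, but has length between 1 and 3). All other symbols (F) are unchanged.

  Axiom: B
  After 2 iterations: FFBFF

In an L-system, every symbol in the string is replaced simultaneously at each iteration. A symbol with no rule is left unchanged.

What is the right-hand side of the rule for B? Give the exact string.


Trying B => FBF:
  Step 0: B
  Step 1: FBF
  Step 2: FFBFF
Matches the given result.

Answer: FBF


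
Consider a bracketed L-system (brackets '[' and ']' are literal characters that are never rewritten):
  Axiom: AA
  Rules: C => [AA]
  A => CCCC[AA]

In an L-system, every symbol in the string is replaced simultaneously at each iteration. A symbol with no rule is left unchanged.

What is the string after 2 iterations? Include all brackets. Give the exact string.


Step 0: AA
Step 1: CCCC[AA]CCCC[AA]
Step 2: [AA][AA][AA][AA][CCCC[AA]CCCC[AA]][AA][AA][AA][AA][CCCC[AA]CCCC[AA]]

Answer: [AA][AA][AA][AA][CCCC[AA]CCCC[AA]][AA][AA][AA][AA][CCCC[AA]CCCC[AA]]


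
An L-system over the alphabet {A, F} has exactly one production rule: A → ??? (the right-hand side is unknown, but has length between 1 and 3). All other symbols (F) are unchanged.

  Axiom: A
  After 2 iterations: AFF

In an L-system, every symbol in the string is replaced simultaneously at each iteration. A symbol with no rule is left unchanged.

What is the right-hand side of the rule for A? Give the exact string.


Answer: AF

Derivation:
Trying A → AF:
  Step 0: A
  Step 1: AF
  Step 2: AFF
Matches the given result.


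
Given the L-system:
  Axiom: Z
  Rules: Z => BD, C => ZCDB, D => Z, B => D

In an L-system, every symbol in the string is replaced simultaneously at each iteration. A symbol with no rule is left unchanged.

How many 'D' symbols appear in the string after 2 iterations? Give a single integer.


Answer: 1

Derivation:
Step 0: Z  (0 'D')
Step 1: BD  (1 'D')
Step 2: DZ  (1 'D')


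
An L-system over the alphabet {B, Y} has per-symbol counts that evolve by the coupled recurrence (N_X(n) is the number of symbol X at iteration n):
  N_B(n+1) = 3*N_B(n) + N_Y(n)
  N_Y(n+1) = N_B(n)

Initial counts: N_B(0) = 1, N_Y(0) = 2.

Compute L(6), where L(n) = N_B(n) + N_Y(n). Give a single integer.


Step 0: N_B=1, N_Y=2, L=3
Step 1: N_B=5, N_Y=1, L=6
Step 2: N_B=16, N_Y=5, L=21
Step 3: N_B=53, N_Y=16, L=69
Step 4: N_B=175, N_Y=53, L=228
Step 5: N_B=578, N_Y=175, L=753
Step 6: N_B=1909, N_Y=578, L=2487

Answer: 2487


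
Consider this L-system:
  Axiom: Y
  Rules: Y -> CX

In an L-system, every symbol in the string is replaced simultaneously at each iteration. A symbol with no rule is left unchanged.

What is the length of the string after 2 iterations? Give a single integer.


Step 0: length = 1
Step 1: length = 2
Step 2: length = 2

Answer: 2


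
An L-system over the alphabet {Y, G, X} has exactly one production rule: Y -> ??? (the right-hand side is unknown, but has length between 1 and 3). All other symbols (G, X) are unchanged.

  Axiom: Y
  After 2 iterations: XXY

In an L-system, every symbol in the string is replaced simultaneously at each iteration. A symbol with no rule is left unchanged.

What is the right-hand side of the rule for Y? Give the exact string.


Trying Y -> XY:
  Step 0: Y
  Step 1: XY
  Step 2: XXY
Matches the given result.

Answer: XY


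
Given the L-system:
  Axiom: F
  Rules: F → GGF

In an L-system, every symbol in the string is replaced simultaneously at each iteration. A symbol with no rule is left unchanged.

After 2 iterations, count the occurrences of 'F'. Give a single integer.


Step 0: F  (1 'F')
Step 1: GGF  (1 'F')
Step 2: GGGGF  (1 'F')

Answer: 1


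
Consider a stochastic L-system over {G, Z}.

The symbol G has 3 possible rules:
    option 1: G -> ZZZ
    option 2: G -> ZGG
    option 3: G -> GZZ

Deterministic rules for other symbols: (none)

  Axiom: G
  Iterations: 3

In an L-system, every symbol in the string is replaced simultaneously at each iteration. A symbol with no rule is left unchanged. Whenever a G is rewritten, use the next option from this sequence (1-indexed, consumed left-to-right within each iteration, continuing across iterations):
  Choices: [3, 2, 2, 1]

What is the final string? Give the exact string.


Answer: ZZGGZZZZZ

Derivation:
Step 0: G
Step 1: GZZ  (used choices [3])
Step 2: ZGGZZ  (used choices [2])
Step 3: ZZGGZZZZZ  (used choices [2, 1])


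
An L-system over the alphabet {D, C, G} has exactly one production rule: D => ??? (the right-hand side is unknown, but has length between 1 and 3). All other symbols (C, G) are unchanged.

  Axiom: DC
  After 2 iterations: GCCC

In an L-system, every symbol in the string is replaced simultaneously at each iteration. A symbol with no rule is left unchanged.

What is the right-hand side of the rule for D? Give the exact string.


Answer: GCC

Derivation:
Trying D => GCC:
  Step 0: DC
  Step 1: GCCC
  Step 2: GCCC
Matches the given result.


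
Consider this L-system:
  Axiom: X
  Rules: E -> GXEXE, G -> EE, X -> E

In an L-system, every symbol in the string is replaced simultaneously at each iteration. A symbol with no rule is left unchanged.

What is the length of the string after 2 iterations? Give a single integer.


Answer: 5

Derivation:
Step 0: length = 1
Step 1: length = 1
Step 2: length = 5


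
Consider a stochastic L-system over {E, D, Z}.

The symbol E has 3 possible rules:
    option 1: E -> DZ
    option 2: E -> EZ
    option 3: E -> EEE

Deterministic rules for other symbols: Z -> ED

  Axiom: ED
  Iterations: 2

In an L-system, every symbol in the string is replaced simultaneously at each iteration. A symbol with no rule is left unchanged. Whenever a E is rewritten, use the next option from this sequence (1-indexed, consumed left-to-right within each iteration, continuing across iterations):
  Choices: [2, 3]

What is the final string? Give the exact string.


Step 0: ED
Step 1: EZD  (used choices [2])
Step 2: EEEEDD  (used choices [3])

Answer: EEEEDD


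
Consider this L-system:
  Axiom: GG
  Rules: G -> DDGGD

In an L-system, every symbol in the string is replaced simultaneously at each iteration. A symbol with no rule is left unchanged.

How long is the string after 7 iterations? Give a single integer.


Step 0: length = 2
Step 1: length = 10
Step 2: length = 26
Step 3: length = 58
Step 4: length = 122
Step 5: length = 250
Step 6: length = 506
Step 7: length = 1018

Answer: 1018


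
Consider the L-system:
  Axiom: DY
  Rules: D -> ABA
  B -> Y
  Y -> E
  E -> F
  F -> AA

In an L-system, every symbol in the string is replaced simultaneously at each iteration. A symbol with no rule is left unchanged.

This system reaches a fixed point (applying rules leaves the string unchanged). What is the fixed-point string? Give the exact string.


Step 0: DY
Step 1: ABAE
Step 2: AYAF
Step 3: AEAAA
Step 4: AFAAA
Step 5: AAAAAA
Step 6: AAAAAA  (unchanged — fixed point at step 5)

Answer: AAAAAA


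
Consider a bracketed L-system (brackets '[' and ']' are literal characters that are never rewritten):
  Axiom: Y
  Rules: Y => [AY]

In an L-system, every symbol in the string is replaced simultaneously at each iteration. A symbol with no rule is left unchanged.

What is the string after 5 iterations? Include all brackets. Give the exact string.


Answer: [A[A[A[A[AY]]]]]

Derivation:
Step 0: Y
Step 1: [AY]
Step 2: [A[AY]]
Step 3: [A[A[AY]]]
Step 4: [A[A[A[AY]]]]
Step 5: [A[A[A[A[AY]]]]]


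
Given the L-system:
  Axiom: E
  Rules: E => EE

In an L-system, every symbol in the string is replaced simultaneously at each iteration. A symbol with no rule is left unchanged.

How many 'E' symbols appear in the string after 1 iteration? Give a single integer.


Step 0: E  (1 'E')
Step 1: EE  (2 'E')

Answer: 2


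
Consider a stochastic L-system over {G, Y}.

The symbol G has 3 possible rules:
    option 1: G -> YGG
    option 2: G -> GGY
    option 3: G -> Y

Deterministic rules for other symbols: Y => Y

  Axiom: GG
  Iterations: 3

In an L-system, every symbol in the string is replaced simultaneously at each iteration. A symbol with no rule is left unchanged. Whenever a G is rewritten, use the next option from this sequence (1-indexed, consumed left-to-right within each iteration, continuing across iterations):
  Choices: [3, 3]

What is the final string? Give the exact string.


Step 0: GG
Step 1: YY  (used choices [3, 3])
Step 2: YY  (used choices [])
Step 3: YY  (used choices [])

Answer: YY


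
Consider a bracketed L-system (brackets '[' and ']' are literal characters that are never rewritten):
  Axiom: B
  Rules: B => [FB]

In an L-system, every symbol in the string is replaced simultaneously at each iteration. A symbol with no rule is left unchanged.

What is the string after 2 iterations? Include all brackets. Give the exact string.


Answer: [F[FB]]

Derivation:
Step 0: B
Step 1: [FB]
Step 2: [F[FB]]


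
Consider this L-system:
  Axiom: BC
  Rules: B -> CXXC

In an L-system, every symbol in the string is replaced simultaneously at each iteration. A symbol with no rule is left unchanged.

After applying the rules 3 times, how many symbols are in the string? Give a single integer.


Step 0: length = 2
Step 1: length = 5
Step 2: length = 5
Step 3: length = 5

Answer: 5


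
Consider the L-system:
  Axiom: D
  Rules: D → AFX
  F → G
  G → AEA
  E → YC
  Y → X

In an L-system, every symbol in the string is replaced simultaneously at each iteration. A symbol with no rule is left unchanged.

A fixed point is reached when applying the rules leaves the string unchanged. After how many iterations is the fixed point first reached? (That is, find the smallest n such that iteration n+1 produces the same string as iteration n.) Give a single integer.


Step 0: D
Step 1: AFX
Step 2: AGX
Step 3: AAEAX
Step 4: AAYCAX
Step 5: AAXCAX
Step 6: AAXCAX  (unchanged — fixed point at step 5)

Answer: 5


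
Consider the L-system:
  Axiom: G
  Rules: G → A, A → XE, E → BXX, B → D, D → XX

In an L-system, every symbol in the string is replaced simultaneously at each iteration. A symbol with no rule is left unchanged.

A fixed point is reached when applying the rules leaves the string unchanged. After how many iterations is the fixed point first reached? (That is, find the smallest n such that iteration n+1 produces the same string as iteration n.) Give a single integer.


Answer: 5

Derivation:
Step 0: G
Step 1: A
Step 2: XE
Step 3: XBXX
Step 4: XDXX
Step 5: XXXXX
Step 6: XXXXX  (unchanged — fixed point at step 5)


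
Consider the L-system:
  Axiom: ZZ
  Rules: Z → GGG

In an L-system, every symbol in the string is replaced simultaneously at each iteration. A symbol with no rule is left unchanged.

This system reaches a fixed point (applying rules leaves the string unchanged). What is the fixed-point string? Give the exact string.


Step 0: ZZ
Step 1: GGGGGG
Step 2: GGGGGG  (unchanged — fixed point at step 1)

Answer: GGGGGG


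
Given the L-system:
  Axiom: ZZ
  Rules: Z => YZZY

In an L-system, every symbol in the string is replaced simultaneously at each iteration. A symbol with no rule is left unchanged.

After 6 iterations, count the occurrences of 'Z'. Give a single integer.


Step 0: ZZ  (2 'Z')
Step 1: YZZYYZZY  (4 'Z')
Step 2: YYZZYYZZYYYYZZYYZZYY  (8 'Z')
Step 3: YYYZZYYZZYYYYZZYYZZYYYYYYZZYYZZYYYYZZYYZZYYY  (16 'Z')
Step 4: YYYYZZYYZZYYYYZZYYZZYYYYYYZZYYZZYYYYZZYYZZYYYYYYYYZZYYZZYYYYZZYYZZYYYYYYZZYYZZYYYYZZYYZZYYYY  (32 'Z')
Step 5: YYYYYZZYYZZYYYYZZYYZZYYYYYYZZYYZZYYYYZZYYZZYYYYYYYYZZYYZZYYYYZZYYZZYYYYYYZZYYZZYYYYZZYYZZYYYYYYYYYYZZYYZZYYYYZZYYZZYYYYYYZZYYZZYYYYZZYYZZYYYYYYYYZZYYZZYYYYZZYYZZYYYYYYZZYYZZYYYYZZYYZZYYYYY  (64 'Z')
Step 6: YYYYYYZZYYZZYYYYZZYYZZYYYYYYZZYYZZYYYYZZYYZZYYYYYYYYZZYYZZYYYYZZYYZZYYYYYYZZYYZZYYYYZZYYZZYYYYYYYYYYZZYYZZYYYYZZYYZZYYYYYYZZYYZZYYYYZZYYZZYYYYYYYYZZYYZZYYYYZZYYZZYYYYYYZZYYZZYYYYZZYYZZYYYYYYYYYYYYZZYYZZYYYYZZYYZZYYYYYYZZYYZZYYYYZZYYZZYYYYYYYYZZYYZZYYYYZZYYZZYYYYYYZZYYZZYYYYZZYYZZYYYYYYYYYYZZYYZZYYYYZZYYZZYYYYYYZZYYZZYYYYZZYYZZYYYYYYYYZZYYZZYYYYZZYYZZYYYYYYZZYYZZYYYYZZYYZZYYYYYY  (128 'Z')

Answer: 128


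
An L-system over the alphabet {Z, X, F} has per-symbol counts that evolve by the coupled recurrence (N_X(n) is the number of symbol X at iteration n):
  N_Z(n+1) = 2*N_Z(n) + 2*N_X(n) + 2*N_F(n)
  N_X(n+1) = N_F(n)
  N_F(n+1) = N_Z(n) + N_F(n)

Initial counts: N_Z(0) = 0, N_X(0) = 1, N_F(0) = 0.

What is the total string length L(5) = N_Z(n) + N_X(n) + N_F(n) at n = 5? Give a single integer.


Step 0: N_Z=0, N_X=1, N_F=0, L=1
Step 1: N_Z=2, N_X=0, N_F=0, L=2
Step 2: N_Z=4, N_X=0, N_F=2, L=6
Step 3: N_Z=12, N_X=2, N_F=6, L=20
Step 4: N_Z=40, N_X=6, N_F=18, L=64
Step 5: N_Z=128, N_X=18, N_F=58, L=204

Answer: 204


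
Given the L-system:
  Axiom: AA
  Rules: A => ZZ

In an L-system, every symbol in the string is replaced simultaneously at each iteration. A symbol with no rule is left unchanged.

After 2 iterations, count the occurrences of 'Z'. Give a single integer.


Answer: 4

Derivation:
Step 0: AA  (0 'Z')
Step 1: ZZZZ  (4 'Z')
Step 2: ZZZZ  (4 'Z')


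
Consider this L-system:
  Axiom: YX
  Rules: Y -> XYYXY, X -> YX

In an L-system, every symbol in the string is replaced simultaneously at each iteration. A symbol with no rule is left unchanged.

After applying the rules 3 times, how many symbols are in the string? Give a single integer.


Step 0: length = 2
Step 1: length = 7
Step 2: length = 26
Step 3: length = 97

Answer: 97


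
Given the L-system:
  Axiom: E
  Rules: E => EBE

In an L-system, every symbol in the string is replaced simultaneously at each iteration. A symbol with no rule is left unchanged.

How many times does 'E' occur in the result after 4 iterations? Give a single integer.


Step 0: E  (1 'E')
Step 1: EBE  (2 'E')
Step 2: EBEBEBE  (4 'E')
Step 3: EBEBEBEBEBEBEBE  (8 'E')
Step 4: EBEBEBEBEBEBEBEBEBEBEBEBEBEBEBE  (16 'E')

Answer: 16


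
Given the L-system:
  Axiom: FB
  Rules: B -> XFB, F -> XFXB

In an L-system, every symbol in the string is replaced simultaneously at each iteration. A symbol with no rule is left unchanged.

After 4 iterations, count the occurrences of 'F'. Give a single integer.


Step 0: FB  (1 'F')
Step 1: XFXBXFB  (2 'F')
Step 2: XXFXBXXFBXXFXBXFB  (4 'F')
Step 3: XXXFXBXXFBXXXFXBXFBXXXFXBXXFBXXFXBXFB  (8 'F')
Step 4: XXXXFXBXXFBXXXFXBXFBXXXXFXBXXFBXXFXBXFBXXXXFXBXXFBXXXFXBXFBXXXFXBXXFBXXFXBXFB  (16 'F')

Answer: 16


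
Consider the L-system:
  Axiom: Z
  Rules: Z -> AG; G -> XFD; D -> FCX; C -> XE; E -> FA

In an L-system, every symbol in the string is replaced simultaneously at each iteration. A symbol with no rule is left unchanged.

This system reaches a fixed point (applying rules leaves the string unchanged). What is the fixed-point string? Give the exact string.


Step 0: Z
Step 1: AG
Step 2: AXFD
Step 3: AXFFCX
Step 4: AXFFXEX
Step 5: AXFFXFAX
Step 6: AXFFXFAX  (unchanged — fixed point at step 5)

Answer: AXFFXFAX


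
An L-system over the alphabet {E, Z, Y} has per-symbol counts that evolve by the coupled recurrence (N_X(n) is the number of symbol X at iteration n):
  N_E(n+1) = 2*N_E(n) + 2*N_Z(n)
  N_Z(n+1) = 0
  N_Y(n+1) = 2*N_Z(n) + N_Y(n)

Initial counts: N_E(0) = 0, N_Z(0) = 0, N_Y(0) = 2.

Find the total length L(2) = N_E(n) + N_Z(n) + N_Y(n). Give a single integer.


Answer: 2

Derivation:
Step 0: N_E=0, N_Z=0, N_Y=2, L=2
Step 1: N_E=0, N_Z=0, N_Y=2, L=2
Step 2: N_E=0, N_Z=0, N_Y=2, L=2


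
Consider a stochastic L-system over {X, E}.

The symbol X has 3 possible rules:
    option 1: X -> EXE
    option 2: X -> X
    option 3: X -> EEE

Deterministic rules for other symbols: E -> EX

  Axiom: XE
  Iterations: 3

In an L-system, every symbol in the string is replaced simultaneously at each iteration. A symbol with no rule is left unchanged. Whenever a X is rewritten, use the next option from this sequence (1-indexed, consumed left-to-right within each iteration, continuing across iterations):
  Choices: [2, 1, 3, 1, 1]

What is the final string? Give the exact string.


Answer: EXEXEEXEXEXEEXEXEX

Derivation:
Step 0: XE
Step 1: XEX  (used choices [2])
Step 2: EXEEXEEE  (used choices [1, 3])
Step 3: EXEXEEXEXEXEEXEXEX  (used choices [1, 1])


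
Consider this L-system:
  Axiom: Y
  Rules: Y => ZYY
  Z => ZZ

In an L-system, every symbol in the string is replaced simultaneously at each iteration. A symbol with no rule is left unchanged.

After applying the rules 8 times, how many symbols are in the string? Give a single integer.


Step 0: length = 1
Step 1: length = 3
Step 2: length = 8
Step 3: length = 20
Step 4: length = 48
Step 5: length = 112
Step 6: length = 256
Step 7: length = 576
Step 8: length = 1280

Answer: 1280


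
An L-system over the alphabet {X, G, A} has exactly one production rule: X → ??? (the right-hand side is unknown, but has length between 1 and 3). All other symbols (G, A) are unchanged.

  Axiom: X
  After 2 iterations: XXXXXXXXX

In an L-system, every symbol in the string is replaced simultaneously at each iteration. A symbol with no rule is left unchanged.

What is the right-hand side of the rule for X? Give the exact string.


Trying X → XXX:
  Step 0: X
  Step 1: XXX
  Step 2: XXXXXXXXX
Matches the given result.

Answer: XXX


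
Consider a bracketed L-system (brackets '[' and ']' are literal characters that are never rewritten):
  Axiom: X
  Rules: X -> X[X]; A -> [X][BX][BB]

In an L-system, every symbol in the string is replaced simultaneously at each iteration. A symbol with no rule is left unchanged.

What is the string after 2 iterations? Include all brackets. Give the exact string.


Step 0: X
Step 1: X[X]
Step 2: X[X][X[X]]

Answer: X[X][X[X]]


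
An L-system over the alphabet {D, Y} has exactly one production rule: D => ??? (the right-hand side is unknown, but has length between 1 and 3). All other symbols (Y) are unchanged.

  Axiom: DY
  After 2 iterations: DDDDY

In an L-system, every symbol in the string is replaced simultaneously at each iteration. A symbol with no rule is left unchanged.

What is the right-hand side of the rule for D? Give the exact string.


Answer: DD

Derivation:
Trying D => DD:
  Step 0: DY
  Step 1: DDY
  Step 2: DDDDY
Matches the given result.


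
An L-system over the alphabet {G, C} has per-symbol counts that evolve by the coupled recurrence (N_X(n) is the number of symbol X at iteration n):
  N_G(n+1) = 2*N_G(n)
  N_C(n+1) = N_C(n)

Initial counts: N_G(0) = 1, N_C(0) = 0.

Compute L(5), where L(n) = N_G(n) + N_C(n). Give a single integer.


Step 0: N_G=1, N_C=0, L=1
Step 1: N_G=2, N_C=0, L=2
Step 2: N_G=4, N_C=0, L=4
Step 3: N_G=8, N_C=0, L=8
Step 4: N_G=16, N_C=0, L=16
Step 5: N_G=32, N_C=0, L=32

Answer: 32


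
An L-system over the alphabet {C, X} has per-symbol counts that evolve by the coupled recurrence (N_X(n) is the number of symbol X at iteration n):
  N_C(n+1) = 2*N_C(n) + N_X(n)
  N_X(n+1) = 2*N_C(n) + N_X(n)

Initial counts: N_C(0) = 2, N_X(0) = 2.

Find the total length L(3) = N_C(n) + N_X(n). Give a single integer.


Answer: 108

Derivation:
Step 0: N_C=2, N_X=2, L=4
Step 1: N_C=6, N_X=6, L=12
Step 2: N_C=18, N_X=18, L=36
Step 3: N_C=54, N_X=54, L=108


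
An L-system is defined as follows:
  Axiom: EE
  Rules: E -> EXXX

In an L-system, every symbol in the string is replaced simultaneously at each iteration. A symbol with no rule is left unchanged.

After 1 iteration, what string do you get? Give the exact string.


Answer: EXXXEXXX

Derivation:
Step 0: EE
Step 1: EXXXEXXX


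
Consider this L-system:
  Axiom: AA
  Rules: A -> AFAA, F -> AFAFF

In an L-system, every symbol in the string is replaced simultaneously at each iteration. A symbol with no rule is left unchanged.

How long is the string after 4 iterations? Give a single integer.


Step 0: length = 2
Step 1: length = 8
Step 2: length = 34
Step 3: length = 148
Step 4: length = 650

Answer: 650


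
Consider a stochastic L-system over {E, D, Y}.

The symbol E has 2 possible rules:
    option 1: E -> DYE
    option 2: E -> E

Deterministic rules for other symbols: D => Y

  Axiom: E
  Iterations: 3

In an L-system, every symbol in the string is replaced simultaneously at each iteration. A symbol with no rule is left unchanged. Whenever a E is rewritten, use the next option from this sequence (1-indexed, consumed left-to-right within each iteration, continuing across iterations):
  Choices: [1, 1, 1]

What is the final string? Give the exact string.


Answer: YYYYDYE

Derivation:
Step 0: E
Step 1: DYE  (used choices [1])
Step 2: YYDYE  (used choices [1])
Step 3: YYYYDYE  (used choices [1])


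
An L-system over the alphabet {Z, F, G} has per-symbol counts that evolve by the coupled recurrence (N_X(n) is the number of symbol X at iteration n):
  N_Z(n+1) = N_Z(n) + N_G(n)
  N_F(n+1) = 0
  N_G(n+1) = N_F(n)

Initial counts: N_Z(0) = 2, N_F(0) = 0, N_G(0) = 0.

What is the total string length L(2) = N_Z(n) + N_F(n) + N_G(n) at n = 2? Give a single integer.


Step 0: N_Z=2, N_F=0, N_G=0, L=2
Step 1: N_Z=2, N_F=0, N_G=0, L=2
Step 2: N_Z=2, N_F=0, N_G=0, L=2

Answer: 2


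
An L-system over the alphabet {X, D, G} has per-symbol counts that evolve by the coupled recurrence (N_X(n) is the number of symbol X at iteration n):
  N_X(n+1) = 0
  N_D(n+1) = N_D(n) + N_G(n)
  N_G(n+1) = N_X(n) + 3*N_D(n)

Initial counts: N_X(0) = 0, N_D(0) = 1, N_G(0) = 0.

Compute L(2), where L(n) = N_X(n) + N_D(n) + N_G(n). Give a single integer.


Step 0: N_X=0, N_D=1, N_G=0, L=1
Step 1: N_X=0, N_D=1, N_G=3, L=4
Step 2: N_X=0, N_D=4, N_G=3, L=7

Answer: 7


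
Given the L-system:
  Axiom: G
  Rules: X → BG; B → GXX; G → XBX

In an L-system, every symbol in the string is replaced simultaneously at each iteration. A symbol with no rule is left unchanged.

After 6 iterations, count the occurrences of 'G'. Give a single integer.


Step 0: G  (1 'G')
Step 1: XBX  (0 'G')
Step 2: BGGXXBG  (3 'G')
Step 3: GXXXBXXBXBGBGGXXXBX  (4 'G')
Step 4: XBXBGBGBGGXXBGBGGXXBGGXXXBXGXXXBXXBXBGBGBGGXXBG  (15 'G')
Step 5: BGGXXBGGXXXBXGXXXBXGXXXBXXBXBGBGGXXXBXGXXXBXXBXBGBGGXXXBXXBXBGBGBGGXXBGXBXBGBGBGGXXBGBGGXXBGGXXXBXGXXXBXGXXXBXXBXBGBGGXXXBX  (32 'G')
Step 6: GXXXBXXBXBGBGGXXXBXXBXBGBGBGGXXBGXBXBGBGBGGXXBGXBXBGBGBGGXXBGBGGXXBGGXXXBXGXXXBXXBXBGBGBGGXXBGXBXBGBGBGGXXBGBGGXXBGGXXXBXGXXXBXXBXBGBGBGGXXBGBGGXXBGGXXXBXGXXXBXGXXXBXXBXBGBGGXXXBXBGGXXBGGXXXBXGXXXBXGXXXBXXBXBGBGGXXXBXGXXXBXXBXBGBGGXXXBXXBXBGBGBGGXXBGXBXBGBGBGGXXBGXBXBGBGBGGXXBGBGGXXBGGXXXBXGXXXBXXBXBGBGBGGXXBG  (91 'G')

Answer: 91


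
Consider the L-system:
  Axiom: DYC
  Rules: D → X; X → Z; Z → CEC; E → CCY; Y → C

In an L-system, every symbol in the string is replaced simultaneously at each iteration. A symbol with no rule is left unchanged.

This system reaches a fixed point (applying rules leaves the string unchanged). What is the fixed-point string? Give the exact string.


Answer: CCCCCCC

Derivation:
Step 0: DYC
Step 1: XCC
Step 2: ZCC
Step 3: CECCC
Step 4: CCCYCCC
Step 5: CCCCCCC
Step 6: CCCCCCC  (unchanged — fixed point at step 5)


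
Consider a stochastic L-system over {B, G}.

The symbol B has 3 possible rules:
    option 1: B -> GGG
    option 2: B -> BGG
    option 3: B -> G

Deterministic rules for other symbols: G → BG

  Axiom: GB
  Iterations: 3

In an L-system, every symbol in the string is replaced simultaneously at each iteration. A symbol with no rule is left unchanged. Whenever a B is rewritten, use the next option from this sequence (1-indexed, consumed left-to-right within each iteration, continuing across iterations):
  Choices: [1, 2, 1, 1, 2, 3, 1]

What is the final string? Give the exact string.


Step 0: GB
Step 1: BGGGG  (used choices [1])
Step 2: BGGBGBGBGBG  (used choices [2])
Step 3: GGGBGBGGGGBGBGGBGGBGGGGBG  (used choices [1, 1, 2, 3, 1])

Answer: GGGBGBGGGGBGBGGBGGBGGGGBG


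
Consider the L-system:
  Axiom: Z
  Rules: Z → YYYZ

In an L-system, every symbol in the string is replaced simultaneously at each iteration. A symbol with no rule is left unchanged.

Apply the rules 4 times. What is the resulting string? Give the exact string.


Answer: YYYYYYYYYYYYZ

Derivation:
Step 0: Z
Step 1: YYYZ
Step 2: YYYYYYZ
Step 3: YYYYYYYYYZ
Step 4: YYYYYYYYYYYYZ


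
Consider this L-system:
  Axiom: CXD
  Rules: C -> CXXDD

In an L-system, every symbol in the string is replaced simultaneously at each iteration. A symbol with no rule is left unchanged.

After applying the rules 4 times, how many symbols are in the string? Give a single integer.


Step 0: length = 3
Step 1: length = 7
Step 2: length = 11
Step 3: length = 15
Step 4: length = 19

Answer: 19


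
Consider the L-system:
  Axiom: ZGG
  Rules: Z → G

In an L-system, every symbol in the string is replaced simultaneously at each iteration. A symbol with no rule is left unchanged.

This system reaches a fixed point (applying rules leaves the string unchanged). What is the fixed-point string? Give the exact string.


Answer: GGG

Derivation:
Step 0: ZGG
Step 1: GGG
Step 2: GGG  (unchanged — fixed point at step 1)


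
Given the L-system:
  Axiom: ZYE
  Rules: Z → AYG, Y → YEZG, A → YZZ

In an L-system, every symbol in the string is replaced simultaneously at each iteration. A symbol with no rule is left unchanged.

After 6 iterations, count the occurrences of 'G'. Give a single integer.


Step 0: ZYE  (0 'G')
Step 1: AYGYEZGE  (2 'G')
Step 2: YZZYEZGGYEZGEAYGGE  (5 'G')
Step 3: YEZGAYGAYGYEZGEAYGGGYEZGEAYGGEYZZYEZGGGE  (13 'G')
Step 4: YEZGEAYGGYZZYEZGGYZZYEZGGYEZGEAYGGEYZZYEZGGGGYEZGEAYGGEYZZYEZGGGEYEZGAYGAYGYEZGEAYGGGGE  (28 'G')
Step 5: YEZGEAYGGEYZZYEZGGGYEZGAYGAYGYEZGEAYGGGYEZGAYGAYGYEZGEAYGGGYEZGEAYGGEYZZYEZGGGEYEZGAYGAYGYEZGEAYGGGGGYEZGEAYGGEYZZYEZGGGEYEZGAYGAYGYEZGEAYGGGGEYEZGEAYGGYZZYEZGGYZZYEZGGYEZGEAYGGEYZZYEZGGGGGE  (64 'G')
Step 6: YEZGEAYGGEYZZYEZGGGEYEZGAYGAYGYEZGEAYGGGGYEZGEAYGGYZZYEZGGYZZYEZGGYEZGEAYGGEYZZYEZGGGGYEZGEAYGGYZZYEZGGYZZYEZGGYEZGEAYGGEYZZYEZGGGGYEZGEAYGGEYZZYEZGGGEYEZGAYGAYGYEZGEAYGGGGEYEZGEAYGGYZZYEZGGYZZYEZGGYEZGEAYGGEYZZYEZGGGGGGYEZGEAYGGEYZZYEZGGGEYEZGAYGAYGYEZGEAYGGGGEYEZGEAYGGYZZYEZGGYZZYEZGGYEZGEAYGGEYZZYEZGGGGGEYEZGEAYGGEYZZYEZGGGYEZGAYGAYGYEZGEAYGGGYEZGAYGAYGYEZGEAYGGGYEZGEAYGGEYZZYEZGGGEYEZGAYGAYGYEZGEAYGGGGGGE  (137 'G')

Answer: 137
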